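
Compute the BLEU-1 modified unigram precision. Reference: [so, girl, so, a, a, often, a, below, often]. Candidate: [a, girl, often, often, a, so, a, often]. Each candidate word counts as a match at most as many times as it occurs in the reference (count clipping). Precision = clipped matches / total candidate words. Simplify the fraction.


Reference word counts: {'a': 3, 'below': 1, 'girl': 1, 'often': 2, 'so': 2}
Checking each candidate word (with clipping):
  'a' -> in reference (ref count 3, used 1/3) -> match (matches: 1)
  'girl' -> in reference (ref count 1, used 1/1) -> match (matches: 2)
  'often' -> in reference (ref count 2, used 1/2) -> match (matches: 3)
  'often' -> in reference (ref count 2, used 2/2) -> match (matches: 4)
  'a' -> in reference (ref count 3, used 2/3) -> match (matches: 5)
  'so' -> in reference (ref count 2, used 1/2) -> match (matches: 6)
  'a' -> in reference (ref count 3, used 3/3) -> match (matches: 7)
  'often' -> ref count 2 already used up (2/2) -> clipped, no match (matches: 7)
Clipped matches: 7, Candidate length: 8
Precision = 7/8

7/8


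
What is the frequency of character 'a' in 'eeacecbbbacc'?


Scanning 'eeacecbbbacc' for 'a':
  Position 2: 'a' -> MATCH (count: 1)
  Position 9: 'a' -> MATCH (count: 2)
Total occurrences of 'a': 2

2


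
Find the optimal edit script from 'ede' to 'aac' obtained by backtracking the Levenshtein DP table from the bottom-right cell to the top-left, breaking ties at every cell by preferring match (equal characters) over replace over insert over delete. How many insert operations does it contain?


Edit distance = 3. Backtracking from cell (3, 3) with preference match > replace > insert > delete,
then listing the resulting alignment 'ede' -> 'aac' left to right:
  Step 1: replace e->a
  Step 2: replace d->a
  Step 3: replace e->c
Total insertions: 0

0


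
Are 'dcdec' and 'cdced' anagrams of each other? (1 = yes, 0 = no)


Sort characters of 'dcdec': 'ccdde'
Sort characters of 'cdced': 'ccdde'
Sorted forms match -> they ARE anagrams
Result: 1

1


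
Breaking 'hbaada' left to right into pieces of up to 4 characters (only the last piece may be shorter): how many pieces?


'hbaada' has 6 characters.
Chunking with max size 4:
  Chunk 1: 'hbaa' (positions 0-3)
  Chunk 2: 'da' (positions 4-5)
Total chunks: ceil(6 / 4) = 2

2


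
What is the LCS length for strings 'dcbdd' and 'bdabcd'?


DP table for LCS of 'dcbdd' and 'bdabcd':
       b  d  a  b  c  d
    0  0  0  0  0  0  0
  d 0  0  1  1  1  1  1
  c 0  0  1  1  1  2  2
  b 0  1  1  1  2  2  2
  d 0  1  2  2  2  2  3
  d 0  1  2  2  2  2  3
LCS: 'dcd'
LCS length = 3

3


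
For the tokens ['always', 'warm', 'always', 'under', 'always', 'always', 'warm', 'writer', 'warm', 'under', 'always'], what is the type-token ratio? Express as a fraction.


Tokens: 11
Unique types: ('always', 'under', 'warm', 'writer') = 4
TTR = 4/11
Already in lowest terms.

4/11


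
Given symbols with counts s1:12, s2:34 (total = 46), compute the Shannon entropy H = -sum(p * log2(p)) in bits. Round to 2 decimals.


Computing entropy H = -sum(p_i * log2(p_i)):
  s1: p = 12/46 = 0.2609, -p*log2(p) = 0.5057
  s2: p = 34/46 = 0.7391, -p*log2(p) = 0.3223
H = sum of terms = 0.8280
Rounded to 2 decimals: 0.83

0.83


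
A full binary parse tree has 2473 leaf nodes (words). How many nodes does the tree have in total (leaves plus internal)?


Leaf nodes (terminals): 2473
Internal nodes = n - 1 = 2473 - 1 = 2472
Total = leaves + internal = 2473 + 2472 = 4945

4945


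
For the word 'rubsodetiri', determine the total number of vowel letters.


Scanning each character of 'rubsodetiri':
  Position 1: 'r' -> consonant (running count: 0)
  Position 2: 'u' -> vowel (running count: 1)
  Position 3: 'b' -> consonant (running count: 1)
  Position 4: 's' -> consonant (running count: 1)
  Position 5: 'o' -> vowel (running count: 2)
  Position 6: 'd' -> consonant (running count: 2)
  Position 7: 'e' -> vowel (running count: 3)
  Position 8: 't' -> consonant (running count: 3)
  Position 9: 'i' -> vowel (running count: 4)
  Position 10: 'r' -> consonant (running count: 4)
  Position 11: 'i' -> vowel (running count: 5)
Total vowels: 5

5


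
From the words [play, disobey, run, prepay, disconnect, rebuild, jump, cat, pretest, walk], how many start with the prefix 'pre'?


Checking each word for prefix 'pre':
  'play' -> no (count: 0)
  'disobey' -> no (count: 0)
  'run' -> no (count: 0)
  'prepay' -> YES, starts with 'pre' (count: 1)
  'disconnect' -> no (count: 1)
  'rebuild' -> no (count: 1)
  'jump' -> no (count: 1)
  'cat' -> no (count: 1)
  'pretest' -> YES, starts with 'pre' (count: 2)
  'walk' -> no (count: 2)
Total with prefix 'pre': 2

2


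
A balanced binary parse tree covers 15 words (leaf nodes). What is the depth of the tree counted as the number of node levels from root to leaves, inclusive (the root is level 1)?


In a balanced binary tree with n leaves the deepest leaf is ceil(log2(n)) edges below the root,
so counting node levels inclusive of root and leaves gives ceil(log2(n)) + 1 levels.
log2(15) = 3.9069
ceil(3.9069) = 4
levels = 4 + 1 = 5

5


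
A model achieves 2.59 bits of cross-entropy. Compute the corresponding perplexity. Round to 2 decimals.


Perplexity formula: PP = 2^H
H = 2.59
PP = 2^2.59
Decompose: 2^2.59 = 2^2 * 2^0.59
2^2 = 4, 2^0.59 ~ 1.5052467
PP ~ 4 * 1.5052467 = 6.0209868
Rounded to 2 decimals: 6.02

6.02


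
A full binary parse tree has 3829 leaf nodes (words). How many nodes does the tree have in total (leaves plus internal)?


Leaf nodes (terminals): 3829
Internal nodes = n - 1 = 3829 - 1 = 3828
Total = leaves + internal = 3829 + 3828 = 7657

7657


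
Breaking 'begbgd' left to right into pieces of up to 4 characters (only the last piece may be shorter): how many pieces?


'begbgd' has 6 characters.
Chunking with max size 4:
  Chunk 1: 'begb' (positions 0-3)
  Chunk 2: 'gd' (positions 4-5)
Total chunks: ceil(6 / 4) = 2

2


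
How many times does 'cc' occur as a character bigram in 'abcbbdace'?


Scanning 'abcbbdace' for bigram 'cc':
  Position 0: 'ab' -> no
  Position 1: 'bc' -> no
  Position 2: 'cb' -> no
  Position 3: 'bb' -> no
  Position 4: 'bd' -> no
  Position 5: 'da' -> no
  Position 6: 'ac' -> no
  Position 7: 'ce' -> no
Total matches: 0

0


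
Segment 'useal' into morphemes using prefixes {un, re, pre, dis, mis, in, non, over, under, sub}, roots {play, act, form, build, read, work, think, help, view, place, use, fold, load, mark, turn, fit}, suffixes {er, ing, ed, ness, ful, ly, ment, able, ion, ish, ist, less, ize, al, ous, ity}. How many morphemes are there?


Segmenting 'useal' against the inventory:
  'use' -> root (morpheme 1)
  'al' -> suffix (morpheme 2)
Total morphemes: 2

2


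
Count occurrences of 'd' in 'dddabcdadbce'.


Scanning 'dddabcdadbce' for 'd':
  Position 0: 'd' -> MATCH (count: 1)
  Position 1: 'd' -> MATCH (count: 2)
  Position 2: 'd' -> MATCH (count: 3)
  Position 6: 'd' -> MATCH (count: 4)
  Position 8: 'd' -> MATCH (count: 5)
Total occurrences of 'd': 5

5


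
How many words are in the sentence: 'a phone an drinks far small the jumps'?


Counting words by splitting on spaces:
  Word 1: 'a'
  Word 2: 'phone'
  Word 3: 'an'
  Word 4: 'drinks'
  Word 5: 'far'
  Word 6: 'small'
  Word 7: 'the'
  Word 8: 'jumps'
Total words: 8

8


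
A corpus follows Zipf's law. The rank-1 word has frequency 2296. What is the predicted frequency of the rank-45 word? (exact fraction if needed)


Zipf's law: freq(rank) = f1 / rank
f1 = 2296, rank = 45
freq = 2296 / 45
GCD(2296, 45) = 1
Simplified: 2296/45

2296/45


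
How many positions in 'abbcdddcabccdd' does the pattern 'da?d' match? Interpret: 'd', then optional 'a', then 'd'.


Pattern: da?d means 'd', then optional 'a', then 'd'.
Scanning 'abbcdddcabccdd' position-by-position:
  Pos 0: window 'abb' -> no
  Pos 1: window 'bbc' -> no
  Pos 2: window 'bcd' -> no
  Pos 3: window 'cdd' -> no
  Pos 4: window 'ddd' -> MATCH
  Pos 5: window 'ddc' -> MATCH
  Pos 6: window 'dca' -> no
  Pos 7: window 'cab' -> no
  Pos 8: window 'abc' -> no
  Pos 9: window 'bcc' -> no
  Pos 10: window 'ccd' -> no
  Pos 11: window 'cdd' -> no
  Pos 12: window 'dd' -> MATCH
  Pos 13: window 'd' -> no
Total matches: 3

3


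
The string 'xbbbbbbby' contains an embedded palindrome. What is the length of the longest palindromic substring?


Scanning 'xbbbbbbby' for palindromic substrings.
Substring at positions 1-7: 'bbbbbbb'.
Check: reverse('bbbbbbb') = 'bbbbbbb' -> palindrome confirmed.
Neighbouring characters ('x' / 'y') break symmetry, so it cannot extend further.
No longer palindromic substring exists; longest length = 7

7


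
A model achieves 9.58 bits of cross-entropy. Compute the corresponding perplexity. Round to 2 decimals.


Perplexity formula: PP = 2^H
H = 9.58
PP = 2^9.58
Decompose: 2^9.58 = 2^9 * 2^0.58
2^9 = 512, 2^0.58 ~ 1.4948492
PP ~ 512 * 1.4948492 = 765.3627904
Rounded to 2 decimals: 765.36

765.36


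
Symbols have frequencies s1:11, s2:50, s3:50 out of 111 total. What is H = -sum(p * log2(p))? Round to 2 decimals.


Computing entropy H = -sum(p_i * log2(p_i)):
  s1: p = 11/111 = 0.0991, -p*log2(p) = 0.3305
  s2: p = 50/111 = 0.4505, -p*log2(p) = 0.5183
  s3: p = 50/111 = 0.4505, -p*log2(p) = 0.5183
H = sum of terms = 1.3671
Rounded to 2 decimals: 1.37

1.37


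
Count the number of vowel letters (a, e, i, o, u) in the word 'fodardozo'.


Scanning each character of 'fodardozo':
  Position 1: 'f' -> consonant (running count: 0)
  Position 2: 'o' -> vowel (running count: 1)
  Position 3: 'd' -> consonant (running count: 1)
  Position 4: 'a' -> vowel (running count: 2)
  Position 5: 'r' -> consonant (running count: 2)
  Position 6: 'd' -> consonant (running count: 2)
  Position 7: 'o' -> vowel (running count: 3)
  Position 8: 'z' -> consonant (running count: 3)
  Position 9: 'o' -> vowel (running count: 4)
Total vowels: 4

4


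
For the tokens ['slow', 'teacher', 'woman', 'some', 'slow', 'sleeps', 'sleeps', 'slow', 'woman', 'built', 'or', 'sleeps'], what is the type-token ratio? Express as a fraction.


Tokens: 12
Unique types: ('built', 'or', 'sleeps', 'slow', 'some', 'teacher', 'woman') = 7
TTR = 7/12
Already in lowest terms.

7/12


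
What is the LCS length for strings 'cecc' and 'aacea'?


DP table for LCS of 'cecc' and 'aacea':
       a  a  c  e  a
    0  0  0  0  0  0
  c 0  0  0  1  1  1
  e 0  0  0  1  2  2
  c 0  0  0  1  2  2
  c 0  0  0  1  2  2
LCS: 'ce'
LCS length = 2

2


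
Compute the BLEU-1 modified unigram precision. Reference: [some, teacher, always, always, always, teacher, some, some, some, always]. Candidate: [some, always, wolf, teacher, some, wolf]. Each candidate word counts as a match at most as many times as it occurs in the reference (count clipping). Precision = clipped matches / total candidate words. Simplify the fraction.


Reference word counts: {'always': 4, 'some': 4, 'teacher': 2}
Checking each candidate word (with clipping):
  'some' -> in reference (ref count 4, used 1/4) -> match (matches: 1)
  'always' -> in reference (ref count 4, used 1/4) -> match (matches: 2)
  'wolf' -> not in reference -> no match (matches: 2)
  'teacher' -> in reference (ref count 2, used 1/2) -> match (matches: 3)
  'some' -> in reference (ref count 4, used 2/4) -> match (matches: 4)
  'wolf' -> not in reference -> no match (matches: 4)
Clipped matches: 4, Candidate length: 6
Precision = 4/6 = 2/3

2/3


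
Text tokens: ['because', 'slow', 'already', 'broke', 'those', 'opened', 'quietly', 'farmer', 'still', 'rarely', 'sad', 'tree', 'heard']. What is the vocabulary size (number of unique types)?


Listing all tokens and tracking unique types:
  Token 1: 'because' -> NEW (unique so far: 1)
  Token 2: 'slow' -> NEW (unique so far: 2)
  Token 3: 'already' -> NEW (unique so far: 3)
  Token 4: 'broke' -> NEW (unique so far: 4)
  Token 5: 'those' -> NEW (unique so far: 5)
  Token 6: 'opened' -> NEW (unique so far: 6)
  Token 7: 'quietly' -> NEW (unique so far: 7)
  Token 8: 'farmer' -> NEW (unique so far: 8)
  Token 9: 'still' -> NEW (unique so far: 9)
  Token 10: 'rarely' -> NEW (unique so far: 10)
  Token 11: 'sad' -> NEW (unique so far: 11)
  Token 12: 'tree' -> NEW (unique so far: 12)
  Token 13: 'heard' -> NEW (unique so far: 13)
Unique types: ('already', 'because', 'broke', 'farmer', 'heard', 'opened', 'quietly', 'rarely', 'sad', 'slow', 'still', 'those', 'tree')
Vocabulary size: 13

13


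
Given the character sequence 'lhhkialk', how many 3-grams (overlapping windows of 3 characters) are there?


String 'lhhkialk' has length L = 8.
Number of overlapping n-grams = L - n + 1
Substituting: 8 - 3 + 1 = 6

6


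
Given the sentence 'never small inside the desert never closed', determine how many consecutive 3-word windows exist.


Word trigrams from [7] words:
  Trigram 1: (never small inside)
  Trigram 2: (small inside the)
  Trigram 3: (inside the desert)
  Trigram 4: (the desert never)
  Trigram 5: (desert never closed)
Total word trigrams: 7 - 2 = 5

5


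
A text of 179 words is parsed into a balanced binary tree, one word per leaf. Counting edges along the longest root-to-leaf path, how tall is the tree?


In a balanced binary tree with n leaves the deepest leaf is ceil(log2(n)) edges below the root.
log2(179) = 7.4838
ceil(7.4838) = 8
height (edges) = 8

8


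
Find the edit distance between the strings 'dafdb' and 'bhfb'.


Building DP table for s1='dafdb' (len 5) and s2='bhfb' (len 4):
       b  h  f  b
    0  1  2  3  4
  d 1  1  2  3  4
  a 2  2  2  3  4
  f 3  3  3  2  3
  d 4  4  4  3  3
  b 5  4  5  4  3
Edit distance = dp[5][4] = 3

3


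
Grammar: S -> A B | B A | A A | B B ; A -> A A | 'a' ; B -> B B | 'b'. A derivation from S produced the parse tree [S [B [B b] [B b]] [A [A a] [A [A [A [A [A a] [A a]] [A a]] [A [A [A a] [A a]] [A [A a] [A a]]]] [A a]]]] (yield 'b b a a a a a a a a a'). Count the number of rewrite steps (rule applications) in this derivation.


Every bracketed nonterminal node [X ...] in the tree is produced by exactly one rule application.
Reading the tree off as a leftmost derivation:
  Step 1: S  =>  B A   (applied S -> B A)
  Step 2: B A  =>  B B A   (applied B -> B B)
  Step 3: B B A  =>  b B A   (applied B -> b)
  Step 4: b B A  =>  b b A   (applied B -> b)
  Step 5: b b A  =>  b b A A   (applied A -> A A)
  Step 6: b b A A  =>  b b a A   (applied A -> a)
  Step 7: b b a A  =>  b b a A A   (applied A -> A A)
  Step 8: b b a A A  =>  b b a A A A   (applied A -> A A)
  Step 9: b b a A A A  =>  b b a A A A A   (applied A -> A A)
  Step 10: b b a A A A A  =>  b b a A A A A A   (applied A -> A A)
  Step 11: b b a A A A A A  =>  b b a a A A A A   (applied A -> a)
  Step 12: b b a a A A A A  =>  b b a a a A A A   (applied A -> a)
  Step 13: b b a a a A A A  =>  b b a a a a A A   (applied A -> a)
  Step 14: b b a a a a A A  =>  b b a a a a A A A   (applied A -> A A)
  Step 15: b b a a a a A A A  =>  b b a a a a A A A A   (applied A -> A A)
  Step 16: b b a a a a A A A A  =>  b b a a a a a A A A   (applied A -> a)
  Step 17: b b a a a a a A A A  =>  b b a a a a a a A A   (applied A -> a)
  Step 18: b b a a a a a a A A  =>  b b a a a a a a A A A   (applied A -> A A)
  Step 19: b b a a a a a a A A A  =>  b b a a a a a a a A A   (applied A -> a)
  Step 20: b b a a a a a a a A A  =>  b b a a a a a a a a A   (applied A -> a)
  Step 21: b b a a a a a a a a A  =>  b b a a a a a a a a a   (applied A -> a)
Final yield: b b a a a a a a a a a
Total rewrite steps: 21

21


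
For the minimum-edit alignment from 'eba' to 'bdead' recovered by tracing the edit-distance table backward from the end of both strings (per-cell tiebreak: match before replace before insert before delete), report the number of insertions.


Edit distance = 4. Backtracking from cell (3, 5) with preference match > replace > insert > delete,
then listing the resulting alignment 'eba' -> 'bdead' left to right:
  Step 1: insert 'b' [insertion #1]
  Step 2: insert 'd' [insertion #2]
  Step 3: keep 'e'
  Step 4: replace b->a
  Step 5: replace a->d
Total insertions: 2

2


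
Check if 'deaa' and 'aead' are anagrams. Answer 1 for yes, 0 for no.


Sort characters of 'deaa': 'aade'
Sort characters of 'aead': 'aade'
Sorted forms match -> they ARE anagrams
Result: 1

1


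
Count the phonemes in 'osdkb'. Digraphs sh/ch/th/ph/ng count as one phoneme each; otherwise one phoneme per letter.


Parsing 'osdkb' greedily, digraphs first:
  'o' -> vowel phoneme (phonemes so far: 1)
  's' -> consonant phoneme (phonemes so far: 2)
  'd' -> consonant phoneme (phonemes so far: 3)
  'k' -> consonant phoneme (phonemes so far: 4)
  'b' -> consonant phoneme (phonemes so far: 5)
Total phonemes: 5

5


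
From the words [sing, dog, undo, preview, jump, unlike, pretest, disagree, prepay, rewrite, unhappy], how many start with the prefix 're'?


Checking each word for prefix 're':
  'sing' -> no (count: 0)
  'dog' -> no (count: 0)
  'undo' -> no (count: 0)
  'preview' -> no (count: 0)
  'jump' -> no (count: 0)
  'unlike' -> no (count: 0)
  'pretest' -> no (count: 0)
  'disagree' -> no (count: 0)
  'prepay' -> no (count: 0)
  'rewrite' -> YES, starts with 're' (count: 1)
  'unhappy' -> no (count: 1)
Total with prefix 're': 1

1


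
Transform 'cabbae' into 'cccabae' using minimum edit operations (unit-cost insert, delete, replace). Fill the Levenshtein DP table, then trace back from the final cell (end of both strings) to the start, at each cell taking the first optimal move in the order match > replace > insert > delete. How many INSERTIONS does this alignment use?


Edit distance = 3. Backtracking from cell (6, 7) with preference match > replace > insert > delete,
then listing the resulting alignment 'cabbae' -> 'cccabae' left to right:
  Step 1: insert 'c' [insertion #1]
  Step 2: keep 'c'
  Step 3: replace a->c
  Step 4: replace b->a
  Step 5: keep 'b'
  Step 6: keep 'a'
  Step 7: keep 'e'
Total insertions: 1

1


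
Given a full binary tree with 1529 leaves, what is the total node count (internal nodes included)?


Leaf nodes (terminals): 1529
Internal nodes = n - 1 = 1529 - 1 = 1528
Total = leaves + internal = 1529 + 1528 = 3057

3057


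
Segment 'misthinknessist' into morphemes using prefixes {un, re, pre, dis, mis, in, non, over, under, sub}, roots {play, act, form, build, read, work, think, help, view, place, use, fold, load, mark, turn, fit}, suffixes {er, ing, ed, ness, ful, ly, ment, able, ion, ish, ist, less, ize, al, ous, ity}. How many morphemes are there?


Segmenting 'misthinknessist' against the inventory:
  'mis' -> prefix (morpheme 1)
  'think' -> root (morpheme 2)
  'ness' -> suffix (morpheme 3)
  'ist' -> suffix (morpheme 4)
Total morphemes: 4

4


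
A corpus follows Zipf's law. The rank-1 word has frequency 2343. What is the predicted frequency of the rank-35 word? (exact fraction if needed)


Zipf's law: freq(rank) = f1 / rank
f1 = 2343, rank = 35
freq = 2343 / 35
GCD(2343, 35) = 1
Simplified: 2343/35

2343/35


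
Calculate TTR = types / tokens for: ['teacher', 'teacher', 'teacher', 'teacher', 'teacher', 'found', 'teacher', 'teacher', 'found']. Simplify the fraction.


Tokens: 9
Unique types: ('found', 'teacher') = 2
TTR = 2/9
Already in lowest terms.

2/9


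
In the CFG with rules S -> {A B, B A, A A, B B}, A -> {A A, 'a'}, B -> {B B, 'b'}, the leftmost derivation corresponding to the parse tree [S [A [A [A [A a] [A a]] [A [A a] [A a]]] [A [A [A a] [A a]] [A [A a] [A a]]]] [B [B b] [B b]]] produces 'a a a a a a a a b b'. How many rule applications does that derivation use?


Every bracketed nonterminal node [X ...] in the tree is produced by exactly one rule application.
Reading the tree off as a leftmost derivation:
  Step 1: S  =>  A B   (applied S -> A B)
  Step 2: A B  =>  A A B   (applied A -> A A)
  Step 3: A A B  =>  A A A B   (applied A -> A A)
  Step 4: A A A B  =>  A A A A B   (applied A -> A A)
  Step 5: A A A A B  =>  a A A A B   (applied A -> a)
  Step 6: a A A A B  =>  a a A A B   (applied A -> a)
  Step 7: a a A A B  =>  a a A A A B   (applied A -> A A)
  Step 8: a a A A A B  =>  a a a A A B   (applied A -> a)
  Step 9: a a a A A B  =>  a a a a A B   (applied A -> a)
  Step 10: a a a a A B  =>  a a a a A A B   (applied A -> A A)
  Step 11: a a a a A A B  =>  a a a a A A A B   (applied A -> A A)
  Step 12: a a a a A A A B  =>  a a a a a A A B   (applied A -> a)
  Step 13: a a a a a A A B  =>  a a a a a a A B   (applied A -> a)
  Step 14: a a a a a a A B  =>  a a a a a a A A B   (applied A -> A A)
  Step 15: a a a a a a A A B  =>  a a a a a a a A B   (applied A -> a)
  Step 16: a a a a a a a A B  =>  a a a a a a a a B   (applied A -> a)
  Step 17: a a a a a a a a B  =>  a a a a a a a a B B   (applied B -> B B)
  Step 18: a a a a a a a a B B  =>  a a a a a a a a b B   (applied B -> b)
  Step 19: a a a a a a a a b B  =>  a a a a a a a a b b   (applied B -> b)
Final yield: a a a a a a a a b b
Total rewrite steps: 19

19


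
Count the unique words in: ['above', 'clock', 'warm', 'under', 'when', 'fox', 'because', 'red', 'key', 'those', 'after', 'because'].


Listing all tokens and tracking unique types:
  Token 1: 'above' -> NEW (unique so far: 1)
  Token 2: 'clock' -> NEW (unique so far: 2)
  Token 3: 'warm' -> NEW (unique so far: 3)
  Token 4: 'under' -> NEW (unique so far: 4)
  Token 5: 'when' -> NEW (unique so far: 5)
  Token 6: 'fox' -> NEW (unique so far: 6)
  Token 7: 'because' -> NEW (unique so far: 7)
  Token 8: 'red' -> NEW (unique so far: 8)
  Token 9: 'key' -> NEW (unique so far: 9)
  Token 10: 'those' -> NEW (unique so far: 10)
  Token 11: 'after' -> NEW (unique so far: 11)
  Token 12: 'because' -> duplicate (unique so far: 11)
Unique types: ('above', 'after', 'because', 'clock', 'fox', 'key', 'red', 'those', 'under', 'warm', 'when')
Vocabulary size: 11

11


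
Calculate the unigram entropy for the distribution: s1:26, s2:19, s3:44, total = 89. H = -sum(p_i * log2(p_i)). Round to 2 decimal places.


Computing entropy H = -sum(p_i * log2(p_i)):
  s1: p = 26/89 = 0.2921, -p*log2(p) = 0.5186
  s2: p = 19/89 = 0.2135, -p*log2(p) = 0.4756
  s3: p = 44/89 = 0.4944, -p*log2(p) = 0.5024
H = sum of terms = 1.4966
Rounded to 2 decimals: 1.50

1.50


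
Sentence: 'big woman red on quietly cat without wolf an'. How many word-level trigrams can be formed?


Word trigrams from [9] words:
  Trigram 1: (big woman red)
  Trigram 2: (woman red on)
  Trigram 3: (red on quietly)
  Trigram 4: (on quietly cat)
  Trigram 5: (quietly cat without)
  Trigram 6: (cat without wolf)
  Trigram 7: (without wolf an)
Total word trigrams: 9 - 2 = 7

7


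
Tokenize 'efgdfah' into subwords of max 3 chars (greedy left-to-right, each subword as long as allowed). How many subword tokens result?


'efgdfah' has 7 characters.
Chunking with max size 3:
  Chunk 1: 'efg' (positions 0-2)
  Chunk 2: 'dfa' (positions 3-5)
  Chunk 3: 'h' (positions 6-6)
Total chunks: ceil(7 / 3) = 3

3


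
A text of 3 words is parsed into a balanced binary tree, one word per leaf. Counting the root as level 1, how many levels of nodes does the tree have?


In a balanced binary tree with n leaves the deepest leaf is ceil(log2(n)) edges below the root,
so counting node levels inclusive of root and leaves gives ceil(log2(n)) + 1 levels.
log2(3) = 1.5850
ceil(1.5850) = 2
levels = 2 + 1 = 3

3


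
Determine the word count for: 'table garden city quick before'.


Counting words by splitting on spaces:
  Word 1: 'table'
  Word 2: 'garden'
  Word 3: 'city'
  Word 4: 'quick'
  Word 5: 'before'
Total words: 5

5


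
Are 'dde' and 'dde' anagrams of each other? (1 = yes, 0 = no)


Sort characters of 'dde': 'dde'
Sort characters of 'dde': 'dde'
Sorted forms match -> they ARE anagrams
Result: 1

1


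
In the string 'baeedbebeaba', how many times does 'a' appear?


Scanning 'baeedbebeaba' for 'a':
  Position 1: 'a' -> MATCH (count: 1)
  Position 9: 'a' -> MATCH (count: 2)
  Position 11: 'a' -> MATCH (count: 3)
Total occurrences of 'a': 3

3


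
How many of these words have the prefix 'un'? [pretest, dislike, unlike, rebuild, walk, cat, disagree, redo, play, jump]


Checking each word for prefix 'un':
  'pretest' -> no (count: 0)
  'dislike' -> no (count: 0)
  'unlike' -> YES, starts with 'un' (count: 1)
  'rebuild' -> no (count: 1)
  'walk' -> no (count: 1)
  'cat' -> no (count: 1)
  'disagree' -> no (count: 1)
  'redo' -> no (count: 1)
  'play' -> no (count: 1)
  'jump' -> no (count: 1)
Total with prefix 'un': 1

1


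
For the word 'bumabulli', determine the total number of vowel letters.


Scanning each character of 'bumabulli':
  Position 1: 'b' -> consonant (running count: 0)
  Position 2: 'u' -> vowel (running count: 1)
  Position 3: 'm' -> consonant (running count: 1)
  Position 4: 'a' -> vowel (running count: 2)
  Position 5: 'b' -> consonant (running count: 2)
  Position 6: 'u' -> vowel (running count: 3)
  Position 7: 'l' -> consonant (running count: 3)
  Position 8: 'l' -> consonant (running count: 3)
  Position 9: 'i' -> vowel (running count: 4)
Total vowels: 4

4


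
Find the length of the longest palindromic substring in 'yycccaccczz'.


Scanning 'yycccaccczz' for palindromic substrings.
Substring at positions 2-8: 'cccaccc'.
Check: reverse('cccaccc') = 'cccaccc' -> palindrome confirmed.
Neighbouring characters ('y' / 'z') break symmetry, so it cannot extend further.
No longer palindromic substring exists; longest length = 7

7


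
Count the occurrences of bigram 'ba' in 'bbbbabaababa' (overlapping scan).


Scanning 'bbbbabaababa' for bigram 'ba':
  Position 0: 'bb' -> no
  Position 1: 'bb' -> no
  Position 2: 'bb' -> no
  Position 3: 'ba' -> MATCH
  Position 4: 'ab' -> no
  Position 5: 'ba' -> MATCH
  Position 6: 'aa' -> no
  Position 7: 'ab' -> no
  Position 8: 'ba' -> MATCH
  Position 9: 'ab' -> no
  Position 10: 'ba' -> MATCH
Total matches: 4

4


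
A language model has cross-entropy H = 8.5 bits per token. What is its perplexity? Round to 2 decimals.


Perplexity formula: PP = 2^H
H = 8.5
PP = 2^8.5
Decompose: 2^8.5 = 2^8 * 2^0.5 = 2^8 * sqrt(2)
2^8 = 256, sqrt(2) ~ 1.4142136
PP ~ 256 * 1.4142136 = 362.0386816
Rounded to 2 decimals: 362.04

362.04


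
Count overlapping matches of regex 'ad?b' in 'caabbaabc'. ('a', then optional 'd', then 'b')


Pattern: ad?b means 'a', then optional 'd', then 'b'.
Scanning 'caabbaabc' position-by-position:
  Pos 0: window 'caa' -> no
  Pos 1: window 'aab' -> no
  Pos 2: window 'abb' -> MATCH
  Pos 3: window 'bba' -> no
  Pos 4: window 'baa' -> no
  Pos 5: window 'aab' -> no
  Pos 6: window 'abc' -> MATCH
  Pos 7: window 'bc' -> no
  Pos 8: window 'c' -> no
Total matches: 2

2


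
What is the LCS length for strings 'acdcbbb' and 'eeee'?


DP table for LCS of 'acdcbbb' and 'eeee':
       e  e  e  e
    0  0  0  0  0
  a 0  0  0  0  0
  c 0  0  0  0  0
  d 0  0  0  0  0
  c 0  0  0  0  0
  b 0  0  0  0  0
  b 0  0  0  0  0
  b 0  0  0  0  0
LCS length = 0

0


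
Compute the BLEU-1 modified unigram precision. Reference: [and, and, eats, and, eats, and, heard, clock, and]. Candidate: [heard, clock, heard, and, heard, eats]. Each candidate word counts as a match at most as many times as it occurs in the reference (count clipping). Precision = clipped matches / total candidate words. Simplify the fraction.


Reference word counts: {'and': 5, 'clock': 1, 'eats': 2, 'heard': 1}
Checking each candidate word (with clipping):
  'heard' -> in reference (ref count 1, used 1/1) -> match (matches: 1)
  'clock' -> in reference (ref count 1, used 1/1) -> match (matches: 2)
  'heard' -> ref count 1 already used up (1/1) -> clipped, no match (matches: 2)
  'and' -> in reference (ref count 5, used 1/5) -> match (matches: 3)
  'heard' -> ref count 1 already used up (1/1) -> clipped, no match (matches: 3)
  'eats' -> in reference (ref count 2, used 1/2) -> match (matches: 4)
Clipped matches: 4, Candidate length: 6
Precision = 4/6 = 2/3

2/3


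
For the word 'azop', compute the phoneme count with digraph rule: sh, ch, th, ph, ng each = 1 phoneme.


Parsing 'azop' greedily, digraphs first:
  'a' -> vowel phoneme (phonemes so far: 1)
  'z' -> consonant phoneme (phonemes so far: 2)
  'o' -> vowel phoneme (phonemes so far: 3)
  'p' -> consonant phoneme (phonemes so far: 4)
Total phonemes: 4

4


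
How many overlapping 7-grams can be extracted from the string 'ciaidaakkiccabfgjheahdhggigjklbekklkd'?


String 'ciaidaakkiccabfgjheahdhggigjklbekklkd' has length L = 37.
Number of overlapping n-grams = L - n + 1
Substituting: 37 - 7 + 1 = 31

31


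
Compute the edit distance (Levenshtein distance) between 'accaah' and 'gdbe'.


Building DP table for s1='accaah' (len 6) and s2='gdbe' (len 4):
       g  d  b  e
    0  1  2  3  4
  a 1  1  2  3  4
  c 2  2  2  3  4
  c 3  3  3  3  4
  a 4  4  4  4  4
  a 5  5  5  5  5
  h 6  6  6  6  6
Edit distance = dp[6][4] = 6

6


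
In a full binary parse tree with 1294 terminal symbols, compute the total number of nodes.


Leaf nodes (terminals): 1294
Internal nodes = n - 1 = 1294 - 1 = 1293
Total = leaves + internal = 1294 + 1293 = 2587

2587


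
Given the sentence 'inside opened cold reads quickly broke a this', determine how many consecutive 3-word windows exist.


Word trigrams from [8] words:
  Trigram 1: (inside opened cold)
  Trigram 2: (opened cold reads)
  Trigram 3: (cold reads quickly)
  Trigram 4: (reads quickly broke)
  Trigram 5: (quickly broke a)
  Trigram 6: (broke a this)
Total word trigrams: 8 - 2 = 6

6


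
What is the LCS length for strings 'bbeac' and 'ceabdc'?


DP table for LCS of 'bbeac' and 'ceabdc':
       c  e  a  b  d  c
    0  0  0  0  0  0  0
  b 0  0  0  0  1  1  1
  b 0  0  0  0  1  1  1
  e 0  0  1  1  1  1  1
  a 0  0  1  2  2  2  2
  c 0  1  1  2  2  2  3
LCS: 'eac'
LCS length = 3

3


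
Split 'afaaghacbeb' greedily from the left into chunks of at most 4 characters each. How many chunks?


'afaaghacbeb' has 11 characters.
Chunking with max size 4:
  Chunk 1: 'afaa' (positions 0-3)
  Chunk 2: 'ghac' (positions 4-7)
  Chunk 3: 'beb' (positions 8-10)
Total chunks: ceil(11 / 4) = 3

3


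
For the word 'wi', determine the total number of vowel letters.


Scanning each character of 'wi':
  Position 1: 'w' -> consonant (running count: 0)
  Position 2: 'i' -> vowel (running count: 1)
Total vowels: 1

1


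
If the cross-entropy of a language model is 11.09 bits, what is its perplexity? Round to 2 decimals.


Perplexity formula: PP = 2^H
H = 11.09
PP = 2^11.09
Decompose: 2^11.09 = 2^11 * 2^0.09
2^11 = 2048, 2^0.09 ~ 1.0643702
PP ~ 2048 * 1.0643702 = 2179.8301696
Rounded to 2 decimals: 2179.83

2179.83


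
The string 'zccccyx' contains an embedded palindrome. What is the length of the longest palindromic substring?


Scanning 'zccccyx' for palindromic substrings.
Substring at positions 1-4: 'cccc'.
Check: reverse('cccc') = 'cccc' -> palindrome confirmed.
Neighbouring characters ('z' / 'y') break symmetry, so it cannot extend further.
No longer palindromic substring exists; longest length = 4

4


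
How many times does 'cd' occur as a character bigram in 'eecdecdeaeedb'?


Scanning 'eecdecdeaeedb' for bigram 'cd':
  Position 0: 'ee' -> no
  Position 1: 'ec' -> no
  Position 2: 'cd' -> MATCH
  Position 3: 'de' -> no
  Position 4: 'ec' -> no
  Position 5: 'cd' -> MATCH
  Position 6: 'de' -> no
  Position 7: 'ea' -> no
  Position 8: 'ae' -> no
  Position 9: 'ee' -> no
  Position 10: 'ed' -> no
  Position 11: 'db' -> no
Total matches: 2

2


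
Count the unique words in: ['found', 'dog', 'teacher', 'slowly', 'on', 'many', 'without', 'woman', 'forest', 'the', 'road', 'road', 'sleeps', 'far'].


Listing all tokens and tracking unique types:
  Token 1: 'found' -> NEW (unique so far: 1)
  Token 2: 'dog' -> NEW (unique so far: 2)
  Token 3: 'teacher' -> NEW (unique so far: 3)
  Token 4: 'slowly' -> NEW (unique so far: 4)
  Token 5: 'on' -> NEW (unique so far: 5)
  Token 6: 'many' -> NEW (unique so far: 6)
  Token 7: 'without' -> NEW (unique so far: 7)
  Token 8: 'woman' -> NEW (unique so far: 8)
  Token 9: 'forest' -> NEW (unique so far: 9)
  Token 10: 'the' -> NEW (unique so far: 10)
  Token 11: 'road' -> NEW (unique so far: 11)
  Token 12: 'road' -> duplicate (unique so far: 11)
  Token 13: 'sleeps' -> NEW (unique so far: 12)
  Token 14: 'far' -> NEW (unique so far: 13)
Unique types: ('dog', 'far', 'forest', 'found', 'many', 'on', 'road', 'sleeps', 'slowly', 'teacher', 'the', 'without', 'woman')
Vocabulary size: 13

13


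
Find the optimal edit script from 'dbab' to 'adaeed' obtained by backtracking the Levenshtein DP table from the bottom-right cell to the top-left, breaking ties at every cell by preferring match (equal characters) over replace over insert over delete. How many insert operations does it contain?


Edit distance = 5. Backtracking from cell (4, 6) with preference match > replace > insert > delete,
then listing the resulting alignment 'dbab' -> 'adaeed' left to right:
  Step 1: insert 'a' [insertion #1]
  Step 2: keep 'd'
  Step 3: insert 'a' [insertion #2]
  Step 4: replace b->e
  Step 5: replace a->e
  Step 6: replace b->d
Total insertions: 2

2


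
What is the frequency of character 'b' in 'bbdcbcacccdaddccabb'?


Scanning 'bbdcbcacccdaddccabb' for 'b':
  Position 0: 'b' -> MATCH (count: 1)
  Position 1: 'b' -> MATCH (count: 2)
  Position 4: 'b' -> MATCH (count: 3)
  Position 17: 'b' -> MATCH (count: 4)
  Position 18: 'b' -> MATCH (count: 5)
Total occurrences of 'b': 5

5


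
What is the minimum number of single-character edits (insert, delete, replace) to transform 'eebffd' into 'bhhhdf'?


Building DP table for s1='eebffd' (len 6) and s2='bhhhdf' (len 6):
       b  h  h  h  d  f
    0  1  2  3  4  5  6
  e 1  1  2  3  4  5  6
  e 2  2  2  3  4  5  6
  b 3  2  3  3  4  5  6
  f 4  3  3  4  4  5  5
  f 5  4  4  4  5  5  5
  d 6  5  5  5  5  5  6
Edit distance = dp[6][6] = 6

6


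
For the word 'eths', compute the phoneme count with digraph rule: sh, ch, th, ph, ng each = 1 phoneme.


Parsing 'eths' greedily, digraphs first:
  'e' -> vowel phoneme (phonemes so far: 1)
  'th' -> digraph (1 consonant phoneme) (phonemes so far: 2)
  's' -> consonant phoneme (phonemes so far: 3)
Total phonemes: 3

3


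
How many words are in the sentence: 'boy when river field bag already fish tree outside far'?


Counting words by splitting on spaces:
  Word 1: 'boy'
  Word 2: 'when'
  Word 3: 'river'
  Word 4: 'field'
  Word 5: 'bag'
  Word 6: 'already'
  Word 7: 'fish'
  Word 8: 'tree'
  Word 9: 'outside'
  Word 10: 'far'
Total words: 10

10


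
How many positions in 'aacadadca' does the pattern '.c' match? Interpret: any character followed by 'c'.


Pattern: .c means any character followed by 'c'.
Scanning 'aacadadca' position-by-position:
  Pos 0: window 'aa' -> no
  Pos 1: window 'ac' -> MATCH
  Pos 2: window 'ca' -> no
  Pos 3: window 'ad' -> no
  Pos 4: window 'da' -> no
  Pos 5: window 'ad' -> no
  Pos 6: window 'dc' -> MATCH
  Pos 7: window 'ca' -> no
  Pos 8: window 'a' -> no
Total matches: 2

2


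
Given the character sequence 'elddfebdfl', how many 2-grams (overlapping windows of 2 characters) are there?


String 'elddfebdfl' has length L = 10.
Number of overlapping n-grams = L - n + 1
Substituting: 10 - 2 + 1 = 9

9


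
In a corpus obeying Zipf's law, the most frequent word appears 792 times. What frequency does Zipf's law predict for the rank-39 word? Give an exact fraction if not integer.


Zipf's law: freq(rank) = f1 / rank
f1 = 792, rank = 39
freq = 792 / 39
GCD(792, 39) = 3
Simplified: 264/13

264/13


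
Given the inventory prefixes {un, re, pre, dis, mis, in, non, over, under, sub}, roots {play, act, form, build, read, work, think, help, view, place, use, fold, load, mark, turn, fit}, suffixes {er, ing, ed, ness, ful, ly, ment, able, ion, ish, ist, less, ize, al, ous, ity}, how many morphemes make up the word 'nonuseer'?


Segmenting 'nonuseer' against the inventory:
  'non' -> prefix (morpheme 1)
  'use' -> root (morpheme 2)
  'er' -> suffix (morpheme 3)
Total morphemes: 3

3


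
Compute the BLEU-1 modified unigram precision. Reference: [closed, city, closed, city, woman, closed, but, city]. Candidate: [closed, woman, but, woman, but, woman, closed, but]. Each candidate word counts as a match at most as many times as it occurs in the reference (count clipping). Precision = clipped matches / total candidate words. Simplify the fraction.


Reference word counts: {'but': 1, 'city': 3, 'closed': 3, 'woman': 1}
Checking each candidate word (with clipping):
  'closed' -> in reference (ref count 3, used 1/3) -> match (matches: 1)
  'woman' -> in reference (ref count 1, used 1/1) -> match (matches: 2)
  'but' -> in reference (ref count 1, used 1/1) -> match (matches: 3)
  'woman' -> ref count 1 already used up (1/1) -> clipped, no match (matches: 3)
  'but' -> ref count 1 already used up (1/1) -> clipped, no match (matches: 3)
  'woman' -> ref count 1 already used up (1/1) -> clipped, no match (matches: 3)
  'closed' -> in reference (ref count 3, used 2/3) -> match (matches: 4)
  'but' -> ref count 1 already used up (1/1) -> clipped, no match (matches: 4)
Clipped matches: 4, Candidate length: 8
Precision = 4/8 = 1/2

1/2


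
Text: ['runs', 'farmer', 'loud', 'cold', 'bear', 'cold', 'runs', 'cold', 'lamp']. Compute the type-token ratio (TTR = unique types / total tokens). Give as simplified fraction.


Tokens: 9
Unique types: ('bear', 'cold', 'farmer', 'lamp', 'loud', 'runs') = 6
TTR = 6/9
Simplify: divide both by 3 -> 2/3
TTR = 2/3

2/3


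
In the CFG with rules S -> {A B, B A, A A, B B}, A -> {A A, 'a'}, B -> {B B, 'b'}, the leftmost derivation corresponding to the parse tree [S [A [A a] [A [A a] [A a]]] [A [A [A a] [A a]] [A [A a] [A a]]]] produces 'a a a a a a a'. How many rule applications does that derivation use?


Every bracketed nonterminal node [X ...] in the tree is produced by exactly one rule application.
Reading the tree off as a leftmost derivation:
  Step 1: S  =>  A A   (applied S -> A A)
  Step 2: A A  =>  A A A   (applied A -> A A)
  Step 3: A A A  =>  a A A   (applied A -> a)
  Step 4: a A A  =>  a A A A   (applied A -> A A)
  Step 5: a A A A  =>  a a A A   (applied A -> a)
  Step 6: a a A A  =>  a a a A   (applied A -> a)
  Step 7: a a a A  =>  a a a A A   (applied A -> A A)
  Step 8: a a a A A  =>  a a a A A A   (applied A -> A A)
  Step 9: a a a A A A  =>  a a a a A A   (applied A -> a)
  Step 10: a a a a A A  =>  a a a a a A   (applied A -> a)
  Step 11: a a a a a A  =>  a a a a a A A   (applied A -> A A)
  Step 12: a a a a a A A  =>  a a a a a a A   (applied A -> a)
  Step 13: a a a a a a A  =>  a a a a a a a   (applied A -> a)
Final yield: a a a a a a a
Total rewrite steps: 13

13


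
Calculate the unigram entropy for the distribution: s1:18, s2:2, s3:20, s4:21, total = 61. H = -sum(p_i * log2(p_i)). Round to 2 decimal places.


Computing entropy H = -sum(p_i * log2(p_i)):
  s1: p = 18/61 = 0.2951, -p*log2(p) = 0.5196
  s2: p = 2/61 = 0.0328, -p*log2(p) = 0.1617
  s3: p = 20/61 = 0.3279, -p*log2(p) = 0.5275
  s4: p = 21/61 = 0.3443, -p*log2(p) = 0.5296
H = sum of terms = 1.7384
Rounded to 2 decimals: 1.74

1.74


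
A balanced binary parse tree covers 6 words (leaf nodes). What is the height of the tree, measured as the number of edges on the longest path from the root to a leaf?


In a balanced binary tree with n leaves the deepest leaf is ceil(log2(n)) edges below the root.
log2(6) = 2.5850
ceil(2.5850) = 3
height (edges) = 3

3


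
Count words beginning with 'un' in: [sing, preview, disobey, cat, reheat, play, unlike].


Checking each word for prefix 'un':
  'sing' -> no (count: 0)
  'preview' -> no (count: 0)
  'disobey' -> no (count: 0)
  'cat' -> no (count: 0)
  'reheat' -> no (count: 0)
  'play' -> no (count: 0)
  'unlike' -> YES, starts with 'un' (count: 1)
Total with prefix 'un': 1

1


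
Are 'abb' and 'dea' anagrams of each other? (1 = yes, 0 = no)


Sort characters of 'abb': 'abb'
Sort characters of 'dea': 'ade'
Sorted forms differ -> they are NOT anagrams
Result: 0

0
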